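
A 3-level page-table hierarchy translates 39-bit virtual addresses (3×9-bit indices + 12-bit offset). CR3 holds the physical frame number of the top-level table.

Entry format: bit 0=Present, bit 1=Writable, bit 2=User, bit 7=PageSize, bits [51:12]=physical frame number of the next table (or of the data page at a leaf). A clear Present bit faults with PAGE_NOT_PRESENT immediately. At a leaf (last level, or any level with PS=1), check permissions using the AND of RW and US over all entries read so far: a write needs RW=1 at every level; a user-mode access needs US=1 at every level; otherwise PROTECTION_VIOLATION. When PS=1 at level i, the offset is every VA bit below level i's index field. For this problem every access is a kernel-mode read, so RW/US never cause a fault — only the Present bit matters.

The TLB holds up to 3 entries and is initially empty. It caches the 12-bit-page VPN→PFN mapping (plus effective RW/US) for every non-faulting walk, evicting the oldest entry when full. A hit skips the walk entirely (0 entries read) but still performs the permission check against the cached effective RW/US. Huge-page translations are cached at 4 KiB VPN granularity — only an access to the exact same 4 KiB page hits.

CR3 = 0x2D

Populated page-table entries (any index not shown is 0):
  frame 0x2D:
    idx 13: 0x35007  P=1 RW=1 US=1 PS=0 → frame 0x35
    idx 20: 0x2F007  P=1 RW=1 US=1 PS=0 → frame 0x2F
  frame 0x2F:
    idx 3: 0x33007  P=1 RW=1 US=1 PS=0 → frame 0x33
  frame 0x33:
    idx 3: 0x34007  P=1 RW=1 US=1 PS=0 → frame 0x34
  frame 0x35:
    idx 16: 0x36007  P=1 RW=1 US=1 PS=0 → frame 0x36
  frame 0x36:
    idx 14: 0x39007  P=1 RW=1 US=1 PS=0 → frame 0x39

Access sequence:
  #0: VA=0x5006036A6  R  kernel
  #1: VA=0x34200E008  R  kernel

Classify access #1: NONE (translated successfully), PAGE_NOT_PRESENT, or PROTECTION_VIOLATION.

Walk each access:
#0 VA=0x5006036A6 (r,kernel):
  L0: frame=0x2D idx=20 entry=0x2F007 [P=1 RW=1 US=1 PS=0]
  L1: frame=0x2F idx=3 entry=0x33007 [P=1 RW=1 US=1 PS=0]
  L2: frame=0x33 idx=3 entry=0x34007 [P=1 RW=1 US=1 PS=0]
  → PA=0x346A6  (3 entries read)
#1 VA=0x34200E008 (r,kernel):
  L0: frame=0x2D idx=13 entry=0x35007 [P=1 RW=1 US=1 PS=0]
  L1: frame=0x35 idx=16 entry=0x36007 [P=1 RW=1 US=1 PS=0]
  L2: frame=0x36 idx=14 entry=0x39007 [P=1 RW=1 US=1 PS=0]
  → PA=0x39008  (3 entries read)

Access #1 fault: NONE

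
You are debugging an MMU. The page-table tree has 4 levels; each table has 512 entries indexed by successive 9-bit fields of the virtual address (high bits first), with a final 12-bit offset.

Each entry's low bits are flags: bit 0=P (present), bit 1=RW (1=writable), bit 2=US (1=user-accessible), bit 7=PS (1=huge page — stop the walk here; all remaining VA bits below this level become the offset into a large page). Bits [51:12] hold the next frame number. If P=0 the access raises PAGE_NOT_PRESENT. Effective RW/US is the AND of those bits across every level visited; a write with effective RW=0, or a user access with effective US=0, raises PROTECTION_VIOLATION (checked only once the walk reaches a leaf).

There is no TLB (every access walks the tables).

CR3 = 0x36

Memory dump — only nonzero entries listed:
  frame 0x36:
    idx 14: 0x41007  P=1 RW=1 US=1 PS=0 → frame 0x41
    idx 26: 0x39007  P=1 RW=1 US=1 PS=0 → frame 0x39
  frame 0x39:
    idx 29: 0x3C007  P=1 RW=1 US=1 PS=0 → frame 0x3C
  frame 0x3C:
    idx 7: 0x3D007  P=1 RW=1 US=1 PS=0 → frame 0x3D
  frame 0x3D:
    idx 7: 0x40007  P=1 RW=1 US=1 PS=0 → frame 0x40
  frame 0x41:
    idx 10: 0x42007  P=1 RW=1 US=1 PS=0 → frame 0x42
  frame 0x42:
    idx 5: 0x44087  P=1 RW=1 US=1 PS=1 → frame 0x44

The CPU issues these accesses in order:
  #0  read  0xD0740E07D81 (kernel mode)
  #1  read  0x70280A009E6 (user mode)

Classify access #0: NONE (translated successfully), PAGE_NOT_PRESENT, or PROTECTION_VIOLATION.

Per-access translation:
#0 VA=0xD0740E07D81 (r,kernel):
  lvl0: tbl 0x36, slot 26 ⇒ 0x39007 (P1/RW1/US1/PS0)
  lvl1: tbl 0x39, slot 29 ⇒ 0x3C007 (P1/RW1/US1/PS0)
  lvl2: tbl 0x3C, slot 7 ⇒ 0x3D007 (P1/RW1/US1/PS0)
  lvl3: tbl 0x3D, slot 7 ⇒ 0x40007 (P1/RW1/US1/PS0)
  → PA=0x40D81  (4 entries read)
#1 VA=0x70280A009E6 (r,user):
  lvl0: tbl 0x36, slot 14 ⇒ 0x41007 (P1/RW1/US1/PS0)
  lvl1: tbl 0x41, slot 10 ⇒ 0x42007 (P1/RW1/US1/PS0)
  lvl2: tbl 0x42, slot 5 ⇒ 0x44087 (P1/RW1/US1/PS1)
  → PA=0x449E6 (huge @L2)  (3 entries read)

Access #0 fault: NONE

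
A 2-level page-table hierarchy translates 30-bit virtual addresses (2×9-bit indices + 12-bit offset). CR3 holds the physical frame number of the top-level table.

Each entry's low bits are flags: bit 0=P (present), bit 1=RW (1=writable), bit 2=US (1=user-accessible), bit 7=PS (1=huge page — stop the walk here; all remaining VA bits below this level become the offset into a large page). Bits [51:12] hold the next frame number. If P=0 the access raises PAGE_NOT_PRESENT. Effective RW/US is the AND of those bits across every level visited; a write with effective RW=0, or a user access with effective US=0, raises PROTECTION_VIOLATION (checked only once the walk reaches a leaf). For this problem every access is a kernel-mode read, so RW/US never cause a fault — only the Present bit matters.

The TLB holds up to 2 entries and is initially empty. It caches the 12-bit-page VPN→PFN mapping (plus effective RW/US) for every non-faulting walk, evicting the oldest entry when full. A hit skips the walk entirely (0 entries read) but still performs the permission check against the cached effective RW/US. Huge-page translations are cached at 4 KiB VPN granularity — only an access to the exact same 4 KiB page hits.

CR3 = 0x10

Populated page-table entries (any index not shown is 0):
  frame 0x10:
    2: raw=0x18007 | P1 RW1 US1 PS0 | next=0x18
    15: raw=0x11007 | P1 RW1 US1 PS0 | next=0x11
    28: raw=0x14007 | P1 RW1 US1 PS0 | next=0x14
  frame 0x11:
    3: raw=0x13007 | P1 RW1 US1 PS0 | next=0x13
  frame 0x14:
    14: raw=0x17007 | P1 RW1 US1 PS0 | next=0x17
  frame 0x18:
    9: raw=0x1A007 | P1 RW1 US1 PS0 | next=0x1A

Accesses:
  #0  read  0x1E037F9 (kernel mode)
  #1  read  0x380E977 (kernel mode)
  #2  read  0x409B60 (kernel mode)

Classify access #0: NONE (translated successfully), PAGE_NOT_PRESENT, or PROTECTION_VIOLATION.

Walk each access:
#0 VA=0x1E037F9 (r,kernel):
  L0: frame=0x10 idx=15 entry=0x11007 [P=1 RW=1 US=1 PS=0]
  L1: frame=0x11 idx=3 entry=0x13007 [P=1 RW=1 US=1 PS=0]
  ✓ 0x137F9  — 2 lookups
#1 VA=0x380E977 (r,kernel):
  L0: frame=0x10 idx=28 entry=0x14007 [P=1 RW=1 US=1 PS=0]
  L1: frame=0x14 idx=14 entry=0x17007 [P=1 RW=1 US=1 PS=0]
  ✓ 0x17977  — 2 lookups
#2 VA=0x409B60 (r,kernel):
  L0: frame=0x10 idx=2 entry=0x18007 [P=1 RW=1 US=1 PS=0]
  L1: frame=0x18 idx=9 entry=0x1A007 [P=1 RW=1 US=1 PS=0]
  ✓ 0x1AB60  — 2 lookups

Access #0 fault: NONE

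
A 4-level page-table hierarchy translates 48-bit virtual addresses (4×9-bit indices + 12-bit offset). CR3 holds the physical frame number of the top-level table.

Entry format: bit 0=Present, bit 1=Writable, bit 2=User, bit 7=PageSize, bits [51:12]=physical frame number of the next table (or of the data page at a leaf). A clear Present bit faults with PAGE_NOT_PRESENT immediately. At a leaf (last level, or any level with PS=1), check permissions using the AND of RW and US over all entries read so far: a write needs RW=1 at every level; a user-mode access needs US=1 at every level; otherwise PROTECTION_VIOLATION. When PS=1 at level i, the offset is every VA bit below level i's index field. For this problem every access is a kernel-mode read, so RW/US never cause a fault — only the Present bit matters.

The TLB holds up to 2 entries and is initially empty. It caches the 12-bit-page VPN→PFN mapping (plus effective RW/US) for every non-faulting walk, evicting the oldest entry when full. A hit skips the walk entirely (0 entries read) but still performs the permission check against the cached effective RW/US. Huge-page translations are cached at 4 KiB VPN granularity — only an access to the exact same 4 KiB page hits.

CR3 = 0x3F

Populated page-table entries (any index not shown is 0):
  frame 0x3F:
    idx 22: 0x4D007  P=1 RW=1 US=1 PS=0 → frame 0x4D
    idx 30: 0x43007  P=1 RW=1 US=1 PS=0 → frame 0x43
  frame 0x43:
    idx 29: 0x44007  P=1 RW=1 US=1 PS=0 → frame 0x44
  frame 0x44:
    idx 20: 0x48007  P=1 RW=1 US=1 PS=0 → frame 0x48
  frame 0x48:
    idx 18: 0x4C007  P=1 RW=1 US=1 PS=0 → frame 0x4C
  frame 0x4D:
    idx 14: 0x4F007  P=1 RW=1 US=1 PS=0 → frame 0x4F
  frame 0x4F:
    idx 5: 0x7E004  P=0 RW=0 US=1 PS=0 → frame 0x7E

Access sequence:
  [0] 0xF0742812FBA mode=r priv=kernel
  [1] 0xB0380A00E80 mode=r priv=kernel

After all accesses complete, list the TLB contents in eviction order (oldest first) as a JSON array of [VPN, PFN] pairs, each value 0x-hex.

Per-access translation:
#0 VA=0xF0742812FBA (r,kernel):
  lvl0: tbl 0x3F, slot 30 ⇒ 0x43007 (P1/RW1/US1/PS0)
  lvl1: tbl 0x43, slot 29 ⇒ 0x44007 (P1/RW1/US1/PS0)
  lvl2: tbl 0x44, slot 20 ⇒ 0x48007 (P1/RW1/US1/PS0)
  lvl3: tbl 0x48, slot 18 ⇒ 0x4C007 (P1/RW1/US1/PS0)
  → PA=0x4CFBA  (4 entries read)
#1 VA=0xB0380A00E80 (r,kernel):
  lvl0: tbl 0x3F, slot 22 ⇒ 0x4D007 (P1/RW1/US1/PS0)
  lvl1: tbl 0x4D, slot 14 ⇒ 0x4F007 (P1/RW1/US1/PS0)
  lvl2: tbl 0x4F, slot 5 ⇒ 0x7E004 (P0/RW0/US1/PS0)
  → PAGE_NOT_PRESENT  (3 entries read)

TLB: [["0xF0742812", "0x4C"]]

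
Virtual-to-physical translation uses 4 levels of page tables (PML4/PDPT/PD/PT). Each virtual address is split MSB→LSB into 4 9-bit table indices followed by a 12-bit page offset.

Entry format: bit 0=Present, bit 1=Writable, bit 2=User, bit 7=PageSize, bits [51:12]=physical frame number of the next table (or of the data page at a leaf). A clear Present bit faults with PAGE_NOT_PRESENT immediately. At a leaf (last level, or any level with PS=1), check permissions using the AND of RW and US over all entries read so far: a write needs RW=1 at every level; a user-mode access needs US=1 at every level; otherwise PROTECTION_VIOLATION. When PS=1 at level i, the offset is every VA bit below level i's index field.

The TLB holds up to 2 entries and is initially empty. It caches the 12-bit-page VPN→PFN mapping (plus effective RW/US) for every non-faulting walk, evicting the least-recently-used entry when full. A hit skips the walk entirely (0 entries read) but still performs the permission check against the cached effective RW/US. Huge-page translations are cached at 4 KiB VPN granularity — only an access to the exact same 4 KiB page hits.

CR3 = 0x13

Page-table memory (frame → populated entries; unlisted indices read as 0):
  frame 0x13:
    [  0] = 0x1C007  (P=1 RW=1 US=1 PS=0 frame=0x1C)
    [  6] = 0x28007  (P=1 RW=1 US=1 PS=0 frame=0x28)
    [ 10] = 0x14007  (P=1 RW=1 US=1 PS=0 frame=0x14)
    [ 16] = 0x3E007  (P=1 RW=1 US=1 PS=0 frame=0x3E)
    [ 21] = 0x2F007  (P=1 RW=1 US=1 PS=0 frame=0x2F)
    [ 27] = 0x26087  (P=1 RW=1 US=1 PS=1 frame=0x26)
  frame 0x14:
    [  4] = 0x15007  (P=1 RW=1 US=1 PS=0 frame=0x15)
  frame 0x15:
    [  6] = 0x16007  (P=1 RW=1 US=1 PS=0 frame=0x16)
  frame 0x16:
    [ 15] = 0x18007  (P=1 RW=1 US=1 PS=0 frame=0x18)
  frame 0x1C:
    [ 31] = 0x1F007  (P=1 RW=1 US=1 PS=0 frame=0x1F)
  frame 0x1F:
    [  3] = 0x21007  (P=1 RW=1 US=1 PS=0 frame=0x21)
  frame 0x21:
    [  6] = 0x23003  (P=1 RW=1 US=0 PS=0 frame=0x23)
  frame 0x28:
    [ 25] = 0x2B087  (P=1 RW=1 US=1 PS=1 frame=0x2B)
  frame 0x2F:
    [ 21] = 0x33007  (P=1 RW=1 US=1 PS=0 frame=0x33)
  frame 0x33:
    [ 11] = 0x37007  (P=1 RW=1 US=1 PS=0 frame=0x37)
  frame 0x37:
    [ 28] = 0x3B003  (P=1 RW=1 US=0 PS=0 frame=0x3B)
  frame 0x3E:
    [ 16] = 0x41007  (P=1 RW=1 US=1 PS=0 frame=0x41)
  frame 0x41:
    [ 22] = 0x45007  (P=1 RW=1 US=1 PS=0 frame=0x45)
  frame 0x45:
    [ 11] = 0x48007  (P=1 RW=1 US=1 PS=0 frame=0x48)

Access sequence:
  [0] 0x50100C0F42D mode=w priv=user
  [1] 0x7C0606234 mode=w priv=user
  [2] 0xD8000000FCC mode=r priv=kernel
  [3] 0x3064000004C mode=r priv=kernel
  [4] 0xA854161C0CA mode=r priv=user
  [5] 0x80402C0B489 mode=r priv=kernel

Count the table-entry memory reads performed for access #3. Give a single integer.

Per-access translation:
#0 VA=0x50100C0F42D (w,user):
  lvl0: tbl 0x13, slot 10 ⇒ 0x14007 (P1/RW1/US1/PS0)
  lvl1: tbl 0x14, slot 4 ⇒ 0x15007 (P1/RW1/US1/PS0)
  lvl2: tbl 0x15, slot 6 ⇒ 0x16007 (P1/RW1/US1/PS0)
  lvl3: tbl 0x16, slot 15 ⇒ 0x18007 (P1/RW1/US1/PS0)
  ✓ 0x1842D  — 4 lookups
#1 VA=0x7C0606234 (w,user):
  lvl0: tbl 0x13, slot 0 ⇒ 0x1C007 (P1/RW1/US1/PS0)
  lvl1: tbl 0x1C, slot 31 ⇒ 0x1F007 (P1/RW1/US1/PS0)
  lvl2: tbl 0x1F, slot 3 ⇒ 0x21007 (P1/RW1/US1/PS0)
  lvl3: tbl 0x21, slot 6 ⇒ 0x23003 (P1/RW1/US0/PS0)
  → PROTECTION_VIOLATION  (4 entries read)
#2 VA=0xD8000000FCC (r,kernel):
  lvl0: tbl 0x13, slot 27 ⇒ 0x26087 (P1/RW1/US1/PS1)
  ✓ 0x26FCC (huge @L0)  — 1 lookups
#3 VA=0x3064000004C (r,kernel):
  lvl0: tbl 0x13, slot 6 ⇒ 0x28007 (P1/RW1/US1/PS0)
  lvl1: tbl 0x28, slot 25 ⇒ 0x2B087 (P1/RW1/US1/PS1)
  ✓ 0x2B04C (huge @L1)  — 2 lookups
#4 VA=0xA854161C0CA (r,user):
  lvl0: tbl 0x13, slot 21 ⇒ 0x2F007 (P1/RW1/US1/PS0)
  lvl1: tbl 0x2F, slot 21 ⇒ 0x33007 (P1/RW1/US1/PS0)
  lvl2: tbl 0x33, slot 11 ⇒ 0x37007 (P1/RW1/US1/PS0)
  lvl3: tbl 0x37, slot 28 ⇒ 0x3B003 (P1/RW1/US0/PS0)
  → PROTECTION_VIOLATION  (4 entries read)
#5 VA=0x80402C0B489 (r,kernel):
  lvl0: tbl 0x13, slot 16 ⇒ 0x3E007 (P1/RW1/US1/PS0)
  lvl1: tbl 0x3E, slot 16 ⇒ 0x41007 (P1/RW1/US1/PS0)
  lvl2: tbl 0x41, slot 22 ⇒ 0x45007 (P1/RW1/US1/PS0)
  lvl3: tbl 0x45, slot 11 ⇒ 0x48007 (P1/RW1/US1/PS0)
  ✓ 0x48489  — 4 lookups

Entries read for #3: 2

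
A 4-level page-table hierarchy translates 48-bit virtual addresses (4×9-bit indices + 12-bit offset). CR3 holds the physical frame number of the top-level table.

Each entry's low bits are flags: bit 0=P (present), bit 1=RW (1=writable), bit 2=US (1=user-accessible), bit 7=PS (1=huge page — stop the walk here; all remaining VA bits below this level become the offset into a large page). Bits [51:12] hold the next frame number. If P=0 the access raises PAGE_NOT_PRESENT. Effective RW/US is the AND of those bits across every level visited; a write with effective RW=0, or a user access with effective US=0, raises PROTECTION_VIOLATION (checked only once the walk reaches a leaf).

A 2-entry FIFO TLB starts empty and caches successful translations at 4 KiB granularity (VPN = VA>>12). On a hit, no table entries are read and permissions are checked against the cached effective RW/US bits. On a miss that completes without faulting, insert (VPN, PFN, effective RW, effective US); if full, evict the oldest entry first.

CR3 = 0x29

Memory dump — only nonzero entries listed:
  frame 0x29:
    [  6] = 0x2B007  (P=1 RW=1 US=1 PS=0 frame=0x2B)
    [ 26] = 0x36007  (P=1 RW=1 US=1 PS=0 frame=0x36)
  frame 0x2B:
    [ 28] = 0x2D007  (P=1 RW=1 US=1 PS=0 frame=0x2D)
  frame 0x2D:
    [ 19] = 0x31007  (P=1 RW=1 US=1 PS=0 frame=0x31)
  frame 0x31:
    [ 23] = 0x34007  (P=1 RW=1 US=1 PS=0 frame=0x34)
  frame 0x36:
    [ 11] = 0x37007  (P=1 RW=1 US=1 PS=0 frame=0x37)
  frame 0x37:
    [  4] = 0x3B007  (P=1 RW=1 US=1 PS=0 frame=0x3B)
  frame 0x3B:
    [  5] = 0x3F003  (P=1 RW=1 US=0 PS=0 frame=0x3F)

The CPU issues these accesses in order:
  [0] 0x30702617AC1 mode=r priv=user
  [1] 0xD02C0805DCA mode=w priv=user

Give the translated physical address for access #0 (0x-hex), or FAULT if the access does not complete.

Trace:
#0 VA=0x30702617AC1 (r,user):
  [0] read 0x29 idx=6: raw=0x2B007 flags P=1 W=1 U=1 S=0
  [1] read 0x2B idx=28: raw=0x2D007 flags P=1 W=1 U=1 S=0
  [2] read 0x2D idx=19: raw=0x31007 flags P=1 W=1 U=1 S=0
  [3] read 0x31 idx=23: raw=0x34007 flags P=1 W=1 U=1 S=0
  → PA=0x34AC1  (4 entries read)
#1 VA=0xD02C0805DCA (w,user):
  [0] read 0x29 idx=26: raw=0x36007 flags P=1 W=1 U=1 S=0
  [1] read 0x36 idx=11: raw=0x37007 flags P=1 W=1 U=1 S=0
  [2] read 0x37 idx=4: raw=0x3B007 flags P=1 W=1 U=1 S=0
  [3] read 0x3B idx=5: raw=0x3F003 flags P=1 W=1 U=0 S=0
  ✗ PROTECTION_VIOLATION  [4 reads]

Access #0 PA: 0x34AC1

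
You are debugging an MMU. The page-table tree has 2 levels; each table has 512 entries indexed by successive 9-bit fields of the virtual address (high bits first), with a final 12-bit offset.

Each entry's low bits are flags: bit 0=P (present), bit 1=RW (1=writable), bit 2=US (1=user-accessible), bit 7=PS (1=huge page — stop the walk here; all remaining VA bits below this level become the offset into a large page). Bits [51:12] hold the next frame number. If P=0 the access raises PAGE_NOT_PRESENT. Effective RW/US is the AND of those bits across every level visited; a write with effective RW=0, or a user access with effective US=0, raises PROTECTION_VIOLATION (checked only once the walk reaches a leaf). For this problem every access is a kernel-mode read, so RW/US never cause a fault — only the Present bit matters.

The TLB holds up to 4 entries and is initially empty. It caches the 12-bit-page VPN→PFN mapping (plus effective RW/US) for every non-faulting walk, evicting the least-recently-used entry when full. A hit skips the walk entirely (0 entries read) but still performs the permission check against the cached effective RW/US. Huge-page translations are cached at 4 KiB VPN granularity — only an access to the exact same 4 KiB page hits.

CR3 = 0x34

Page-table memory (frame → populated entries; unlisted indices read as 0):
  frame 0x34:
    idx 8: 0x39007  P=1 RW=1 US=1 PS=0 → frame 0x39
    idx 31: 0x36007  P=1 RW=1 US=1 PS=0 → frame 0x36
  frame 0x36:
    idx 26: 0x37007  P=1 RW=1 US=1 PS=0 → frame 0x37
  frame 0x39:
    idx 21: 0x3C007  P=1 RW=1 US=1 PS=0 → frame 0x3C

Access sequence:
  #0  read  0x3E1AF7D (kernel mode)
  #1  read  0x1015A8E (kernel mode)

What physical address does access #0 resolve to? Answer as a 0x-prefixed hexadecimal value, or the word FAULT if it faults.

Walk each access:
#0 VA=0x3E1AF7D (r,kernel):
  [0] read 0x34 idx=31: raw=0x36007 flags P=1 W=1 U=1 S=0
  [1] read 0x36 idx=26: raw=0x37007 flags P=1 W=1 U=1 S=0
  ✓ 0x37F7D  — 2 lookups
#1 VA=0x1015A8E (r,kernel):
  [0] read 0x34 idx=8: raw=0x39007 flags P=1 W=1 U=1 S=0
  [1] read 0x39 idx=21: raw=0x3C007 flags P=1 W=1 U=1 S=0
  ✓ 0x3CA8E  — 2 lookups

Access #0 PA: 0x37F7D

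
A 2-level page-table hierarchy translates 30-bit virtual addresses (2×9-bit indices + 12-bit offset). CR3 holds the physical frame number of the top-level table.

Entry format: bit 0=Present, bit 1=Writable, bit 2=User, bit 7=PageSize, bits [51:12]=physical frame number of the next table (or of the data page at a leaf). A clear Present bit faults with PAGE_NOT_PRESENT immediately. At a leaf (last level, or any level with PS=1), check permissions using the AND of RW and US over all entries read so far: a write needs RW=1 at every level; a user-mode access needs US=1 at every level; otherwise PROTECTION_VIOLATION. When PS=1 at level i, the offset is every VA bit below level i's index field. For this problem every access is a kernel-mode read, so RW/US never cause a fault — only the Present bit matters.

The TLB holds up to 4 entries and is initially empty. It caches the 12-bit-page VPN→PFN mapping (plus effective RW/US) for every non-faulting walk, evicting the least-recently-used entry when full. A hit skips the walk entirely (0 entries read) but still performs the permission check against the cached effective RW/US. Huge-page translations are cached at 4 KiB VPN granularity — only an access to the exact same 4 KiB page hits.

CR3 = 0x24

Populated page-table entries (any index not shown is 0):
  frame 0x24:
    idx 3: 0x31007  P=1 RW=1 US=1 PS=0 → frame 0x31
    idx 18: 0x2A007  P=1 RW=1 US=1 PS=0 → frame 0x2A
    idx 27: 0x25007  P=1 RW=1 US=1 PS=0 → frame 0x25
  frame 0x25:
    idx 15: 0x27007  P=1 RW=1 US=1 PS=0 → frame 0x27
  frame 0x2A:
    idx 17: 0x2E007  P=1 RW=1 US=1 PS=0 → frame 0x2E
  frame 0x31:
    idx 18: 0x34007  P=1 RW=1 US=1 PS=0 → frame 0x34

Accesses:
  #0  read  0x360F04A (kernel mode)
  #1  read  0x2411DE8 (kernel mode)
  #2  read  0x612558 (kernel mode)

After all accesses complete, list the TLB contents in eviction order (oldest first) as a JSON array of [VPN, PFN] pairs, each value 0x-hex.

Per-access translation:
#0 VA=0x360F04A (r,kernel):
  L0 @0x24[27] → 0x25007  P=1,RW=1,US=1,PS=0
  L1 @0x25[15] → 0x27007  P=1,RW=1,US=1,PS=0
  ⇒ phys 0x2704A  [2 reads]
#1 VA=0x2411DE8 (r,kernel):
  L0 @0x24[18] → 0x2A007  P=1,RW=1,US=1,PS=0
  L1 @0x2A[17] → 0x2E007  P=1,RW=1,US=1,PS=0
  ⇒ phys 0x2EDE8  [2 reads]
#2 VA=0x612558 (r,kernel):
  L0 @0x24[3] → 0x31007  P=1,RW=1,US=1,PS=0
  L1 @0x31[18] → 0x34007  P=1,RW=1,US=1,PS=0
  ⇒ phys 0x34558  [2 reads]

TLB: [["0x360F", "0x27"], ["0x2411", "0x2E"], ["0x612", "0x34"]]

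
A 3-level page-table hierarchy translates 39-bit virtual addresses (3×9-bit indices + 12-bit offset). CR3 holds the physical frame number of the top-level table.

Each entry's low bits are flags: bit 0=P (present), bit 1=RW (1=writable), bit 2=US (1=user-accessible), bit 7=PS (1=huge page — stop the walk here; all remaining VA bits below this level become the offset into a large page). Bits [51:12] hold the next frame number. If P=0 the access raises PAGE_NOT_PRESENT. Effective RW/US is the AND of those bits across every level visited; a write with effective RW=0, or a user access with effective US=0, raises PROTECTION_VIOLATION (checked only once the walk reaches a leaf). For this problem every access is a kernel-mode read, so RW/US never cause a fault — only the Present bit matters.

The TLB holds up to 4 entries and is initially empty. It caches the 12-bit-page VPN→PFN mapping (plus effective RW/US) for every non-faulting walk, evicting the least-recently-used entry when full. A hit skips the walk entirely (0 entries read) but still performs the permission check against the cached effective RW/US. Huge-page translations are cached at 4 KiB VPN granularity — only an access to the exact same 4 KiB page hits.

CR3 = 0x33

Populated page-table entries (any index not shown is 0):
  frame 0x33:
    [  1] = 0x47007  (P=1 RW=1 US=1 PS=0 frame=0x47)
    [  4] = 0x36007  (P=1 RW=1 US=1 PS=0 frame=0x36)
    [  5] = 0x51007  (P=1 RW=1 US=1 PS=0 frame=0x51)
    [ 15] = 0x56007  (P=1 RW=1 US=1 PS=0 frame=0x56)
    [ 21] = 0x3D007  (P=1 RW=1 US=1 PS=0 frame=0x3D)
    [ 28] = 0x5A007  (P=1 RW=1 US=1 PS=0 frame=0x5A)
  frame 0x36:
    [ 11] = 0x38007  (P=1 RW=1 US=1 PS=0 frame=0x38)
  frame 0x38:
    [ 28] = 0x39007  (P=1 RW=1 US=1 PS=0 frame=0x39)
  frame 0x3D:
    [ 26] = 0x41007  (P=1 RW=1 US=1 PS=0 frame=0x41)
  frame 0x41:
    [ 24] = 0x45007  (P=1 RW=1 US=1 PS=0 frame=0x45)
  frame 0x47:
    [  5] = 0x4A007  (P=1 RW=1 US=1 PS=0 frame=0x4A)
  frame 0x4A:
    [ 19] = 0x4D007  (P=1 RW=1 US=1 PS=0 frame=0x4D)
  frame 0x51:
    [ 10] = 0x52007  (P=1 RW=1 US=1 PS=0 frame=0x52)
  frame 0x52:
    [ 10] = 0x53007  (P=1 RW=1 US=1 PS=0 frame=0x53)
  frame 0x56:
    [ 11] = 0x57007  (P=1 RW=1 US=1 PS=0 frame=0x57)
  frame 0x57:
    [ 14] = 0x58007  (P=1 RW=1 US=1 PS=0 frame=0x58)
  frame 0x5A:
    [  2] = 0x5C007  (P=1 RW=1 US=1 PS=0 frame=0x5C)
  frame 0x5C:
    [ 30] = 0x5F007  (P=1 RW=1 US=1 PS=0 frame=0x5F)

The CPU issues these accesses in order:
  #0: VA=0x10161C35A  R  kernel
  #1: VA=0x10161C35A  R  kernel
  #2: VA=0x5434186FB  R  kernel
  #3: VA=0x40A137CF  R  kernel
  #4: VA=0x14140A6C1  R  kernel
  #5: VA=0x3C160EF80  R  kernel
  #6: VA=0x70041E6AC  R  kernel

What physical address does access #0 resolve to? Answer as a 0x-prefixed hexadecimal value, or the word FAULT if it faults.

Trace:
#0 VA=0x10161C35A (r,kernel):
  L0: frame=0x33 idx=4 entry=0x36007 [P=1 RW=1 US=1 PS=0]
  L1: frame=0x36 idx=11 entry=0x38007 [P=1 RW=1 US=1 PS=0]
  L2: frame=0x38 idx=28 entry=0x39007 [P=1 RW=1 US=1 PS=0]
  ✓ 0x3935A  — 3 lookups
#1 VA=0x10161C35A (r,kernel):
  TLB hit vpn=0x10161C → PA=0x3935A
#2 VA=0x5434186FB (r,kernel):
  L0: frame=0x33 idx=21 entry=0x3D007 [P=1 RW=1 US=1 PS=0]
  L1: frame=0x3D idx=26 entry=0x41007 [P=1 RW=1 US=1 PS=0]
  L2: frame=0x41 idx=24 entry=0x45007 [P=1 RW=1 US=1 PS=0]
  ✓ 0x456FB  — 3 lookups
#3 VA=0x40A137CF (r,kernel):
  L0: frame=0x33 idx=1 entry=0x47007 [P=1 RW=1 US=1 PS=0]
  L1: frame=0x47 idx=5 entry=0x4A007 [P=1 RW=1 US=1 PS=0]
  L2: frame=0x4A idx=19 entry=0x4D007 [P=1 RW=1 US=1 PS=0]
  ✓ 0x4D7CF  — 3 lookups
#4 VA=0x14140A6C1 (r,kernel):
  L0: frame=0x33 idx=5 entry=0x51007 [P=1 RW=1 US=1 PS=0]
  L1: frame=0x51 idx=10 entry=0x52007 [P=1 RW=1 US=1 PS=0]
  L2: frame=0x52 idx=10 entry=0x53007 [P=1 RW=1 US=1 PS=0]
  ✓ 0x536C1  — 3 lookups
#5 VA=0x3C160EF80 (r,kernel):
  L0: frame=0x33 idx=15 entry=0x56007 [P=1 RW=1 US=1 PS=0]
  L1: frame=0x56 idx=11 entry=0x57007 [P=1 RW=1 US=1 PS=0]
  L2: frame=0x57 idx=14 entry=0x58007 [P=1 RW=1 US=1 PS=0]
  ✓ 0x58F80  — 3 lookups
#6 VA=0x70041E6AC (r,kernel):
  L0: frame=0x33 idx=28 entry=0x5A007 [P=1 RW=1 US=1 PS=0]
  L1: frame=0x5A idx=2 entry=0x5C007 [P=1 RW=1 US=1 PS=0]
  L2: frame=0x5C idx=30 entry=0x5F007 [P=1 RW=1 US=1 PS=0]
  ✓ 0x5F6AC  — 3 lookups

Access #0 PA: 0x3935A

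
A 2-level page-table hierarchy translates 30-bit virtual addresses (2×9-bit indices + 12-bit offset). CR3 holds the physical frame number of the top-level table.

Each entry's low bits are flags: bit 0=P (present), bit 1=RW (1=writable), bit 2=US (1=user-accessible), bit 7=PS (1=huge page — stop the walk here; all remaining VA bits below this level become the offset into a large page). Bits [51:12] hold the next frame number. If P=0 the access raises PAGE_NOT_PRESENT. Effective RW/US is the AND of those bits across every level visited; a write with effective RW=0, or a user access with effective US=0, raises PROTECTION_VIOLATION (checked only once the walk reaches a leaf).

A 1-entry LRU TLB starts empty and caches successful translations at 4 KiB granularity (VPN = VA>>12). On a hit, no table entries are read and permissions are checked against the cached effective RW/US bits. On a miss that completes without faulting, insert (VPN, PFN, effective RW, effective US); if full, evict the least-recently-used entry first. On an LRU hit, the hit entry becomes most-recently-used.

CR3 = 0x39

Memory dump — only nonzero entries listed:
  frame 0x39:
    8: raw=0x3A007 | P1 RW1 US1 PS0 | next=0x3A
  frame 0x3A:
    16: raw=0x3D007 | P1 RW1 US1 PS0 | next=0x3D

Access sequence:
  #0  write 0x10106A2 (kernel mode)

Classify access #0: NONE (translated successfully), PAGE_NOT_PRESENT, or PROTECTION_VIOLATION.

Per-access translation:
#0 VA=0x10106A2 (w,kernel):
  [0] read 0x39 idx=8: raw=0x3A007 flags P=1 W=1 U=1 S=0
  [1] read 0x3A idx=16: raw=0x3D007 flags P=1 W=1 U=1 S=0
  → PA=0x3D6A2  (2 entries read)

Access #0 fault: NONE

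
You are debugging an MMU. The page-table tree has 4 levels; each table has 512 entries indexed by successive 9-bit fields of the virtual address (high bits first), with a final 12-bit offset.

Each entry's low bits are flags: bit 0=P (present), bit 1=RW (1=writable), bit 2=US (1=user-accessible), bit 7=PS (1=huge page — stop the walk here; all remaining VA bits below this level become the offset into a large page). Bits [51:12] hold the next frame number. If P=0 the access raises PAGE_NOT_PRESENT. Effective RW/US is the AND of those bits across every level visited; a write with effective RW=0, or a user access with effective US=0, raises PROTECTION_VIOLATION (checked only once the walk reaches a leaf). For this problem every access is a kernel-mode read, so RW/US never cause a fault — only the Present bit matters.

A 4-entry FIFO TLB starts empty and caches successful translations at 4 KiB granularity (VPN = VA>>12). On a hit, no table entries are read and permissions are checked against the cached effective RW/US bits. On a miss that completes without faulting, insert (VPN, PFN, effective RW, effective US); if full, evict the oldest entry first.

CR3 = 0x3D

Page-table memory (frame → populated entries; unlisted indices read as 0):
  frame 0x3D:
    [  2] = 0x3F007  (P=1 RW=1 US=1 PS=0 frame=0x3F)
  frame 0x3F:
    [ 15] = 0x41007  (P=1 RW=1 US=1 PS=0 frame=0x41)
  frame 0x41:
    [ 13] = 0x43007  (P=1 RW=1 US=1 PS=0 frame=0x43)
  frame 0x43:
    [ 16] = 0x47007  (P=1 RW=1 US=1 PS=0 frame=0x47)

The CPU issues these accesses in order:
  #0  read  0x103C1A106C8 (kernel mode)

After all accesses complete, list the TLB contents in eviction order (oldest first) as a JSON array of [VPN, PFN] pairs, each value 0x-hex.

Walk each access:
#0 VA=0x103C1A106C8 (r,kernel):
  L0: frame=0x3D idx=2 entry=0x3F007 [P=1 RW=1 US=1 PS=0]
  L1: frame=0x3F idx=15 entry=0x41007 [P=1 RW=1 US=1 PS=0]
  L2: frame=0x41 idx=13 entry=0x43007 [P=1 RW=1 US=1 PS=0]
  L3: frame=0x43 idx=16 entry=0x47007 [P=1 RW=1 US=1 PS=0]
  ✓ 0x476C8  — 4 lookups

TLB: [["0x103C1A10", "0x47"]]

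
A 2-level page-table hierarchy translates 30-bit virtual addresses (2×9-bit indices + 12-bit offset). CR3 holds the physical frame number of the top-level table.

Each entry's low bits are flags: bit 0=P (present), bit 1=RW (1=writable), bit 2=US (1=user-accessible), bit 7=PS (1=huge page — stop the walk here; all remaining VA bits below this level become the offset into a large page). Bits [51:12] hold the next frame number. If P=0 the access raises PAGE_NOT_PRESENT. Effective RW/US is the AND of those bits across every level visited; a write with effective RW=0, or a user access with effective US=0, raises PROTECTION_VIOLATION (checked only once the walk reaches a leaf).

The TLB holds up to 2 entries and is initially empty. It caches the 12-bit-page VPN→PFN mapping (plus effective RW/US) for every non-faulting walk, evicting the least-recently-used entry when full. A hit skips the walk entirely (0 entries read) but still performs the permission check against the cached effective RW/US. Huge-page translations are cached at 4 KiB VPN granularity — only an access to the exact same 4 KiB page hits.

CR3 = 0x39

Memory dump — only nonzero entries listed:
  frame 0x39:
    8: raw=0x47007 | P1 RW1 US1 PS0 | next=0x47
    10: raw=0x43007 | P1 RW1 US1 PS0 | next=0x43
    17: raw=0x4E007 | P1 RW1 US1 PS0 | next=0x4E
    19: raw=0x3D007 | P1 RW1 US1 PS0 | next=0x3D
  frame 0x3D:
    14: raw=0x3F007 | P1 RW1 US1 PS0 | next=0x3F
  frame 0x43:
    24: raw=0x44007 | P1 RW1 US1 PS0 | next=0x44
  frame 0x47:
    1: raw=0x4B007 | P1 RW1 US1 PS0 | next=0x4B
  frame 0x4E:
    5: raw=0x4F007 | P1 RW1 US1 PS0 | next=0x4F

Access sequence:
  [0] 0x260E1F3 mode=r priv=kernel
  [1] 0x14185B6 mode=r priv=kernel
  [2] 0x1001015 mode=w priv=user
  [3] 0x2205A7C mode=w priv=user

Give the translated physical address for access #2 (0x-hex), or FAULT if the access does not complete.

Trace:
#0 VA=0x260E1F3 (r,kernel):
  L0: frame=0x39 idx=19 entry=0x3D007 [P=1 RW=1 US=1 PS=0]
  L1: frame=0x3D idx=14 entry=0x3F007 [P=1 RW=1 US=1 PS=0]
  → PA=0x3F1F3  (2 entries read)
#1 VA=0x14185B6 (r,kernel):
  L0: frame=0x39 idx=10 entry=0x43007 [P=1 RW=1 US=1 PS=0]
  L1: frame=0x43 idx=24 entry=0x44007 [P=1 RW=1 US=1 PS=0]
  → PA=0x445B6  (2 entries read)
#2 VA=0x1001015 (w,user):
  L0: frame=0x39 idx=8 entry=0x47007 [P=1 RW=1 US=1 PS=0]
  L1: frame=0x47 idx=1 entry=0x4B007 [P=1 RW=1 US=1 PS=0]
  → PA=0x4B015  (2 entries read)
#3 VA=0x2205A7C (w,user):
  L0: frame=0x39 idx=17 entry=0x4E007 [P=1 RW=1 US=1 PS=0]
  L1: frame=0x4E idx=5 entry=0x4F007 [P=1 RW=1 US=1 PS=0]
  → PA=0x4FA7C  (2 entries read)

Access #2 PA: 0x4B015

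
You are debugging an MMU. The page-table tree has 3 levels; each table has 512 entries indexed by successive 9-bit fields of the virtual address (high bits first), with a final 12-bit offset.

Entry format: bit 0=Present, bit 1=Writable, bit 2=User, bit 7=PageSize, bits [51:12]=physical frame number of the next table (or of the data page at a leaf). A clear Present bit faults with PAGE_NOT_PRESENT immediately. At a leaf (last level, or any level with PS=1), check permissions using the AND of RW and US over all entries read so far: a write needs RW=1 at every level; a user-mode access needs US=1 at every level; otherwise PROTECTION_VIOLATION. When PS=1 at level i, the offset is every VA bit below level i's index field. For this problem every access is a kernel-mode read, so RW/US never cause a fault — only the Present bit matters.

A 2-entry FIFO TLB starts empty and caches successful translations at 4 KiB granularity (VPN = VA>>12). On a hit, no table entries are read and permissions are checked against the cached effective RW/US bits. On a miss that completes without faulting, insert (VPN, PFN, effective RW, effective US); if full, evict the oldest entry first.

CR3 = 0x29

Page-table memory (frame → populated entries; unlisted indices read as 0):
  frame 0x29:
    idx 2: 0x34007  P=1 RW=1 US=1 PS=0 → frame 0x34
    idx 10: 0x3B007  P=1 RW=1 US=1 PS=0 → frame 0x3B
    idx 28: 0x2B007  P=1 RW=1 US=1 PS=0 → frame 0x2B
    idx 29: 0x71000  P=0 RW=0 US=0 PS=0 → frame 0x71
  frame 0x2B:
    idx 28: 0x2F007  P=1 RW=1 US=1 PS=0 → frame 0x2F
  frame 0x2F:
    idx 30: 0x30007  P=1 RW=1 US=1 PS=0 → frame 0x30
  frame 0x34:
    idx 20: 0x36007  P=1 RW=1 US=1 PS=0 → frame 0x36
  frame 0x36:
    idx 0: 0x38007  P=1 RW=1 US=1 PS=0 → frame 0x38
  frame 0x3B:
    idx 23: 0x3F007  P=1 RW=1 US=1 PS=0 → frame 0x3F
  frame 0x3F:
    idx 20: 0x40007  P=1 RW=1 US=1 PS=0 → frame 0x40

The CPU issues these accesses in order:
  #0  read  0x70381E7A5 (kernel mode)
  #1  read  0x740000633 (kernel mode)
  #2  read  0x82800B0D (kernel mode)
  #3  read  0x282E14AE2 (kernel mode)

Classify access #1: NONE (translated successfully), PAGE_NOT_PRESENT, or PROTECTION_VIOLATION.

Walk each access:
#0 VA=0x70381E7A5 (r,kernel):
  lvl0: tbl 0x29, slot 28 ⇒ 0x2B007 (P1/RW1/US1/PS0)
  lvl1: tbl 0x2B, slot 28 ⇒ 0x2F007 (P1/RW1/US1/PS0)
  lvl2: tbl 0x2F, slot 30 ⇒ 0x30007 (P1/RW1/US1/PS0)
  ✓ 0x307A5  — 3 lookups
#1 VA=0x740000633 (r,kernel):
  lvl0: tbl 0x29, slot 29 ⇒ 0x71000 (P0/RW0/US0/PS0)
  → PAGE_NOT_PRESENT  (1 entries read)
#2 VA=0x82800B0D (r,kernel):
  lvl0: tbl 0x29, slot 2 ⇒ 0x34007 (P1/RW1/US1/PS0)
  lvl1: tbl 0x34, slot 20 ⇒ 0x36007 (P1/RW1/US1/PS0)
  lvl2: tbl 0x36, slot 0 ⇒ 0x38007 (P1/RW1/US1/PS0)
  ✓ 0x38B0D  — 3 lookups
#3 VA=0x282E14AE2 (r,kernel):
  lvl0: tbl 0x29, slot 10 ⇒ 0x3B007 (P1/RW1/US1/PS0)
  lvl1: tbl 0x3B, slot 23 ⇒ 0x3F007 (P1/RW1/US1/PS0)
  lvl2: tbl 0x3F, slot 20 ⇒ 0x40007 (P1/RW1/US1/PS0)
  ✓ 0x40AE2  — 3 lookups

Access #1 fault: PAGE_NOT_PRESENT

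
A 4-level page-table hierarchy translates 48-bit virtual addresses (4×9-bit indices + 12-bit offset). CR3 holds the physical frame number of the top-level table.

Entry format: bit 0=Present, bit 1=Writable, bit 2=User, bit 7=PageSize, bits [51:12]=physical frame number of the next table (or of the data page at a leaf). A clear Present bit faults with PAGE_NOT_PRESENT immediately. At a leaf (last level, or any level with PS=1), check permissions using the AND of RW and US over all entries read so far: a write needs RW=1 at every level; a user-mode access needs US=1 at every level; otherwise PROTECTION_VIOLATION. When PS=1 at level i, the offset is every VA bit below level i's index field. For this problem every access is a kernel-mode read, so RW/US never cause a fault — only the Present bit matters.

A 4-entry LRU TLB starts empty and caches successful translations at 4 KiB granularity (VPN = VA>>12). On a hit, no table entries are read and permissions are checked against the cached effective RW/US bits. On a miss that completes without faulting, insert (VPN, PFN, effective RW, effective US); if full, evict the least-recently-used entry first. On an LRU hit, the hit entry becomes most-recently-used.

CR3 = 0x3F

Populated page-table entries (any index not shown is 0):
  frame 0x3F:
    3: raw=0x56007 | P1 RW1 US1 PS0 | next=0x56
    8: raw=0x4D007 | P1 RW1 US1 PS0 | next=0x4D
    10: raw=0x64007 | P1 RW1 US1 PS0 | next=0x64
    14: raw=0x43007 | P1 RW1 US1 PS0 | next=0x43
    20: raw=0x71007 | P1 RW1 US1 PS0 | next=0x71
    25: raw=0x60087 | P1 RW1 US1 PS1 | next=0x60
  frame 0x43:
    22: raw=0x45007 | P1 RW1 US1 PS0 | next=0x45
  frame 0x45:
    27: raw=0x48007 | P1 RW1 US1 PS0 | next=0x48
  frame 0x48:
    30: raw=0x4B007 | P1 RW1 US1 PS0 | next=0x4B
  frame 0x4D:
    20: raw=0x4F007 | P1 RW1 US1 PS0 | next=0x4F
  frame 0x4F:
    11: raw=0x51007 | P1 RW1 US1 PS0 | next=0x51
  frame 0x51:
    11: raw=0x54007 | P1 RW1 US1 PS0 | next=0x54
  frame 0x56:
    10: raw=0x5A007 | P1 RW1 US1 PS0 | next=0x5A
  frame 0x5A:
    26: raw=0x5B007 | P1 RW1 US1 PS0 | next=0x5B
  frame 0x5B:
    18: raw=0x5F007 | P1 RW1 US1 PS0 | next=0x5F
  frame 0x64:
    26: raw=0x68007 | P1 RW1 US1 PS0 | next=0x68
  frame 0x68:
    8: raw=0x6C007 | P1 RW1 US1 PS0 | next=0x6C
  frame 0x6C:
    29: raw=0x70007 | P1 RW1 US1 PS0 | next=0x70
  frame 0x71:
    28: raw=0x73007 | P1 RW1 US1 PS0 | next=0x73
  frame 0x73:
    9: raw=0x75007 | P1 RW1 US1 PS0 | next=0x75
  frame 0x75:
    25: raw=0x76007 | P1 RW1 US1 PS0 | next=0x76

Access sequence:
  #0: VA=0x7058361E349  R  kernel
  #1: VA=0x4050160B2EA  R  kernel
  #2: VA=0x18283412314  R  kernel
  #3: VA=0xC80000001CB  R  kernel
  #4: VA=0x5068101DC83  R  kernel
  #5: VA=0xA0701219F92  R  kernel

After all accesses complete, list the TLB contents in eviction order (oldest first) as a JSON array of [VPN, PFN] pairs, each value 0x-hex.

Walk each access:
#0 VA=0x7058361E349 (r,kernel):
  L0 @0x3F[14] → 0x43007  P=1,RW=1,US=1,PS=0
  L1 @0x43[22] → 0x45007  P=1,RW=1,US=1,PS=0
  L2 @0x45[27] → 0x48007  P=1,RW=1,US=1,PS=0
  L3 @0x48[30] → 0x4B007  P=1,RW=1,US=1,PS=0
  → PA=0x4B349  (4 entries read)
#1 VA=0x4050160B2EA (r,kernel):
  L0 @0x3F[8] → 0x4D007  P=1,RW=1,US=1,PS=0
  L1 @0x4D[20] → 0x4F007  P=1,RW=1,US=1,PS=0
  L2 @0x4F[11] → 0x51007  P=1,RW=1,US=1,PS=0
  L3 @0x51[11] → 0x54007  P=1,RW=1,US=1,PS=0
  → PA=0x542EA  (4 entries read)
#2 VA=0x18283412314 (r,kernel):
  L0 @0x3F[3] → 0x56007  P=1,RW=1,US=1,PS=0
  L1 @0x56[10] → 0x5A007  P=1,RW=1,US=1,PS=0
  L2 @0x5A[26] → 0x5B007  P=1,RW=1,US=1,PS=0
  L3 @0x5B[18] → 0x5F007  P=1,RW=1,US=1,PS=0
  → PA=0x5F314  (4 entries read)
#3 VA=0xC80000001CB (r,kernel):
  L0 @0x3F[25] → 0x60087  P=1,RW=1,US=1,PS=1
  → PA=0x601CB (huge @L0)  (1 entries read)
#4 VA=0x5068101DC83 (r,kernel):
  L0 @0x3F[10] → 0x64007  P=1,RW=1,US=1,PS=0
  L1 @0x64[26] → 0x68007  P=1,RW=1,US=1,PS=0
  L2 @0x68[8] → 0x6C007  P=1,RW=1,US=1,PS=0
  L3 @0x6C[29] → 0x70007  P=1,RW=1,US=1,PS=0
  → PA=0x70C83  (4 entries read)
#5 VA=0xA0701219F92 (r,kernel):
  L0 @0x3F[20] → 0x71007  P=1,RW=1,US=1,PS=0
  L1 @0x71[28] → 0x73007  P=1,RW=1,US=1,PS=0
  L2 @0x73[9] → 0x75007  P=1,RW=1,US=1,PS=0
  L3 @0x75[25] → 0x76007  P=1,RW=1,US=1,PS=0
  → PA=0x76F92  (4 entries read)

TLB: [["0x18283412", "0x5F"], ["0xC8000000", "0x60"], ["0x5068101D", "0x70"], ["0xA0701219", "0x76"]]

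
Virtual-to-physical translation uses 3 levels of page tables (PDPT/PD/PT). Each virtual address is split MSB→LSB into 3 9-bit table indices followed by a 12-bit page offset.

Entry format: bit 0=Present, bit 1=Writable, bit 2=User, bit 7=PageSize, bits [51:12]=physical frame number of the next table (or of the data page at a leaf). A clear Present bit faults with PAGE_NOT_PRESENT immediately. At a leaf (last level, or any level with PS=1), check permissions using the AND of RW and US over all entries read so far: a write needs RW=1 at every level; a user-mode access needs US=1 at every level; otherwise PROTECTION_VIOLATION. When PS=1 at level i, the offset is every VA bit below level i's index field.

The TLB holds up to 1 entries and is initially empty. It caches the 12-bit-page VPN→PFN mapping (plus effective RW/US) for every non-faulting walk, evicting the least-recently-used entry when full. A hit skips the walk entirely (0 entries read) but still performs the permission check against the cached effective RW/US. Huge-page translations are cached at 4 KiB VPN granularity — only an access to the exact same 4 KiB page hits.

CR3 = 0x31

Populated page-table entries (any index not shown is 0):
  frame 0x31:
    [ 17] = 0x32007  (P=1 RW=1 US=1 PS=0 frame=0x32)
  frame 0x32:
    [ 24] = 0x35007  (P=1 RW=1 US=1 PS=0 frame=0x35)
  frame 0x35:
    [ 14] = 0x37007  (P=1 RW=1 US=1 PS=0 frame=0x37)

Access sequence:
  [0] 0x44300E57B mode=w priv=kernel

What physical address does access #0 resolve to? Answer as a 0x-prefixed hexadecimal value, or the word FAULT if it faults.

Walk each access:
#0 VA=0x44300E57B (w,kernel):
  L0: frame=0x31 idx=17 entry=0x32007 [P=1 RW=1 US=1 PS=0]
  L1: frame=0x32 idx=24 entry=0x35007 [P=1 RW=1 US=1 PS=0]
  L2: frame=0x35 idx=14 entry=0x37007 [P=1 RW=1 US=1 PS=0]
  ⇒ phys 0x3757B  [3 reads]

Access #0 PA: 0x3757B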